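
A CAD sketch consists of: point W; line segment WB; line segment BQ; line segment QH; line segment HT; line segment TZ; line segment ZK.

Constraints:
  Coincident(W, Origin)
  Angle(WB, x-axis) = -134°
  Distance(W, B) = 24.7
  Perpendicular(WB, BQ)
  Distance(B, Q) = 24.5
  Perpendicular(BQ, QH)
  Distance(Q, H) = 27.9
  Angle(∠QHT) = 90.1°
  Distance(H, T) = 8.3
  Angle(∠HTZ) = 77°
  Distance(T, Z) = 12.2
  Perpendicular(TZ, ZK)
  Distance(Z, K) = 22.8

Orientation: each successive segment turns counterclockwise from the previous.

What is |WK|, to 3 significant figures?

41.3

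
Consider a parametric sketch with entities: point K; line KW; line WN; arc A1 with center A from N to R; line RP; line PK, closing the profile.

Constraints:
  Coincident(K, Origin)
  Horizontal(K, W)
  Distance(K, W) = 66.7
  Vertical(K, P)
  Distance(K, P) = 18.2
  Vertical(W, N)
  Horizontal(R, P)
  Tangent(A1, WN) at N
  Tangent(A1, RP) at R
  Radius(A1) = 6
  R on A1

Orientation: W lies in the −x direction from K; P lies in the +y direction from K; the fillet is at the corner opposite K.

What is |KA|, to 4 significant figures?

61.91

K is at the origin; KW is horizontal with |KW| = 66.7 and W on the −x side, so W = (-66.70, 0.000). K and P share the same x with |KP| = 18.2 and P on the +y side, so P = (0.000, 18.20). The virtual corner opposite K is at (-66.70, 18.20). A1 meets WN tangentially, so AN is at right angles to WN and the tangent condition forces AR to be normal to RP, with radius 6.0, so the center A sits 6.0 in from both sides at A = (-60.70, 12.20). Then |KA| = |A − K| = 61.91.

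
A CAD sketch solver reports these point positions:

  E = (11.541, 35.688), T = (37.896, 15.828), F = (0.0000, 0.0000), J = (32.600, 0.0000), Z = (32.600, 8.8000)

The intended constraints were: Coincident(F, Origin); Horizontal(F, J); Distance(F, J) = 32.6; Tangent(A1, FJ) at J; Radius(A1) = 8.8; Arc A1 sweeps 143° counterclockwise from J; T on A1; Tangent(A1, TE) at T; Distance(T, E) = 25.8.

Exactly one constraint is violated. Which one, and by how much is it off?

Distance(T, E) = 25.8 — off by 7.20.

F = (0.00, 0.00) ✓; F.y = 0.00, J.y = 0.00 ✓; |FJ| = 32.60 ✓; ∠(ZJ, JF) = 90.00° ✓; |ZJ| = 8.800 ✓; bearing(Z→T) − bearing(Z→J) = 143.0° ✓; |ZT| = 8.800 ✓; ∠(ZT, TE) = 90.00° ✓; |TE| = 33.00 ✗.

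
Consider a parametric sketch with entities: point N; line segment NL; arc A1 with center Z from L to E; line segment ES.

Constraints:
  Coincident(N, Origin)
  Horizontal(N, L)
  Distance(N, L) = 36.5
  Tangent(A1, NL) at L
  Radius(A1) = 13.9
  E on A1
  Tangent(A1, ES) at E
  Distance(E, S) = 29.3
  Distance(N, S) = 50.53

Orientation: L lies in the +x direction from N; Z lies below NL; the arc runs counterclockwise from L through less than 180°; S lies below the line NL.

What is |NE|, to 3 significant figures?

27.1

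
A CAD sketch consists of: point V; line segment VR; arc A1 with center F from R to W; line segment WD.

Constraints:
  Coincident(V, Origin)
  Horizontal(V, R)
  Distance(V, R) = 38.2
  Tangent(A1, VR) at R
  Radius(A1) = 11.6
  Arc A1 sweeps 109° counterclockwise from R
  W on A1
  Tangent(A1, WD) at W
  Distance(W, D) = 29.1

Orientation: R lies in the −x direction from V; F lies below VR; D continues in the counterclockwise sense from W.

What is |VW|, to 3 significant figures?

51.5

V is at the origin; VR is horizontal with |VR| = 38.2 and R on the −x side, so R = (-38.2, 0.00). Tangency of A1 to VR means the radius FR is perpendicular to VR, so F = R + (0, -11.6) = (-38.2, -11.6). On A1, R sits at bearing 90° from F; a 109° counterclockwise sweep puts W at bearing 199°, so W = F + 11.6·(cos 199°, sin 199°) = (-49.2, -15.4). Then |VW| = |W − V| = 51.5.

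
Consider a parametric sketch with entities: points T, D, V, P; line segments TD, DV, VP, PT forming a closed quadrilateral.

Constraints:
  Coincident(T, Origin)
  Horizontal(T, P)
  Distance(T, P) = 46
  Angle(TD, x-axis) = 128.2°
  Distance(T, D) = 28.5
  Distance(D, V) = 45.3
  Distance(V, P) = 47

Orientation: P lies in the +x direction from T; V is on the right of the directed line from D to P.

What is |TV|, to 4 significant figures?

18.31

T is at the origin; TP is horizontal with |TP| = 46.0 and P in +x, so P = (46.0, 0). TD runs at 128.2° with |TD| = 28.5, so D = (-17.62, 22.40). V is determined by |DV| = 45.3 and |VP| = 47.0 together: it lies at the intersection of circle(D, 45.3) and circle(P, 47.0). With |DP| = 67.45, the foot of the radical line on DP is 32.56 from D and the perpendicular offset is √(45.3² − 32.56²) = 31.49. Taking the right-of-DP solution: V = (2.634, -18.12).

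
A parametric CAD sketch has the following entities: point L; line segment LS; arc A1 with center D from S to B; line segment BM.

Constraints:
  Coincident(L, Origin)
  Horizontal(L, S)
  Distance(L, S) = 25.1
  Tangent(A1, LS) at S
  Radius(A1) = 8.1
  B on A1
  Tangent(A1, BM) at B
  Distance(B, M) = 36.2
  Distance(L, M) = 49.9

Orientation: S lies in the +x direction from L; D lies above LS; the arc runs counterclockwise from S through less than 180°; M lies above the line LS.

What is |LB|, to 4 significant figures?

34.47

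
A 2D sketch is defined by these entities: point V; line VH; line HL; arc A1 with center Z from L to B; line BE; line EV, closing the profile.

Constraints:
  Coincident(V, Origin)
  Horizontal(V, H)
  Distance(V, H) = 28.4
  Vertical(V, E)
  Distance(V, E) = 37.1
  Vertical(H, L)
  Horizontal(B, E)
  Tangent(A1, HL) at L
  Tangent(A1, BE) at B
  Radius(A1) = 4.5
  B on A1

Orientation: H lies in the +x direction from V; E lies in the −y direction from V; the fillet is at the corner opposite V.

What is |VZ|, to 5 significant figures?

40.422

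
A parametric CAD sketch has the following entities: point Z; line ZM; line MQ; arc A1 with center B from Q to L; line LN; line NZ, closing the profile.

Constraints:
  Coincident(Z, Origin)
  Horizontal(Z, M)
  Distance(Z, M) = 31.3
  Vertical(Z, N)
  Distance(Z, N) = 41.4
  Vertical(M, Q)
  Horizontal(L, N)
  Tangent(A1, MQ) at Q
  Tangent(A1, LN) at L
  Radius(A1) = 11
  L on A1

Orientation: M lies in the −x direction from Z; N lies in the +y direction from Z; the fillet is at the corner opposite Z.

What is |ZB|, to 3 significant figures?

36.6

Z is at the origin; ZM is horizontal with |ZM| = 31.3 and M on the −x side, so M = (-31.3, 0.00). ZN is vertical with |ZN| = 41.4 and N on the +y side, so N = (0.00, 41.4). The virtual corner opposite Z is at (-31.3, 41.4). The tangent condition forces BQ to be normal to MQ and the tangent condition forces BL to be normal to LN, with radius 11.0, so the center B sits 11.0 in from both sides at B = (-20.3, 30.4). Then |ZB| = |B − Z| = 36.6.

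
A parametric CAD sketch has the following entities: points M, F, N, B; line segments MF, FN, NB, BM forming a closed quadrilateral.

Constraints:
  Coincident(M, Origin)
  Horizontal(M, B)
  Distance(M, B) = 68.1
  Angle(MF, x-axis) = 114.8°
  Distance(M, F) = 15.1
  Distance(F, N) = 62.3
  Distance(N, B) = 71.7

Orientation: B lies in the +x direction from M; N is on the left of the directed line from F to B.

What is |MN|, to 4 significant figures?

70.34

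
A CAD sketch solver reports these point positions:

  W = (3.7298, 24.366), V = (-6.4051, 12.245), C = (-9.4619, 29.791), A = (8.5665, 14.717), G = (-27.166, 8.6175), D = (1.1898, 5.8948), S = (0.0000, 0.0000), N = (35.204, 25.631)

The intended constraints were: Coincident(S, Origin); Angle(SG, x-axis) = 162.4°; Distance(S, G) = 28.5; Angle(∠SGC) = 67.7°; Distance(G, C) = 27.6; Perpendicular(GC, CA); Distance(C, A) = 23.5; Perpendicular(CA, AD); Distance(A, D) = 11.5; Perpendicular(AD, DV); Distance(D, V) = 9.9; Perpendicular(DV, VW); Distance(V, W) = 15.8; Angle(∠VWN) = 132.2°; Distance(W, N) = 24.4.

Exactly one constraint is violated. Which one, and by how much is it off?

Distance(W, N) = 24.4 — off by 7.10.

S = (0.00, 0.00) ✓; SG at 162.4° ✓; |SG| = 28.50 ✓; ∠SGC = 67.70° ✓; |GC| = 27.60 ✓; ∠(GC, CA) = 90.00° ✓; |CA| = 23.50 ✓; ∠(CA, AD) = 90.00° ✓; |AD| = 11.50 ✓; ∠(AD, DV) = 90.00° ✓; |DV| = 9.900 ✓; ∠(DV, VW) = 90.00° ✓; |VW| = 15.80 ✓; ∠VWN = 132.2° ✓; |WN| = 31.50 ✗.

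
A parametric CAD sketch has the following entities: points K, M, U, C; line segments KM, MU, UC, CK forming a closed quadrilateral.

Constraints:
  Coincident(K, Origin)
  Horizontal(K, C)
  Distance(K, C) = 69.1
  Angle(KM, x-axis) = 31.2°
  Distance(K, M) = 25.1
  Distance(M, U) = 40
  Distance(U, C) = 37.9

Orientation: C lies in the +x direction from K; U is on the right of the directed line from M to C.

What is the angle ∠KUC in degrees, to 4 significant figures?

112.2°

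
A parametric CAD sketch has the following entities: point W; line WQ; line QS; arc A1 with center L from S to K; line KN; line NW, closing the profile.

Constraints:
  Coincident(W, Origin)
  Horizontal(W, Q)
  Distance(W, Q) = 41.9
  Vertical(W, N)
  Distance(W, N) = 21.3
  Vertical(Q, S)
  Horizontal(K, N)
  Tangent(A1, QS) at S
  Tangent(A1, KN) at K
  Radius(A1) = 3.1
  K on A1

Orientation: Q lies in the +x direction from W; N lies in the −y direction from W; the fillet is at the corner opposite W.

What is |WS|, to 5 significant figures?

45.682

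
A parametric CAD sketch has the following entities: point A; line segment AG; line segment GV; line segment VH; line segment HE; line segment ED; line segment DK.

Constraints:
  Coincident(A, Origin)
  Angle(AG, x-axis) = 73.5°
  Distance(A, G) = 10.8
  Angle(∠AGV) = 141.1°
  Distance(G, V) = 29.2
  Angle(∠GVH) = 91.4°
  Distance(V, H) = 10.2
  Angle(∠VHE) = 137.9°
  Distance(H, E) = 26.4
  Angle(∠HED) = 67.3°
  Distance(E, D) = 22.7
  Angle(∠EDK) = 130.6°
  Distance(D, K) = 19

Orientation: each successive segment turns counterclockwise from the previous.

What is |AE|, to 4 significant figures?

31.22

A is at the origin; AG runs at 73.5° with length 10.8, so G = (3.067, 10.36). ∠AGV = 141.1° gives GV at 112.4° from the x-axis; with |GV| = 29.2, V = (-8.060, 37.35). ∠GVH = 91.4° gives VH at -159.0° from the x-axis; with |VH| = 10.2, H = (-17.58, 33.70). ∠VHE = 137.9° gives HE at -116.9° from the x-axis; with |HE| = 26.4, E = (-29.53, 10.15). Then |AE| = |E − A| = 31.22.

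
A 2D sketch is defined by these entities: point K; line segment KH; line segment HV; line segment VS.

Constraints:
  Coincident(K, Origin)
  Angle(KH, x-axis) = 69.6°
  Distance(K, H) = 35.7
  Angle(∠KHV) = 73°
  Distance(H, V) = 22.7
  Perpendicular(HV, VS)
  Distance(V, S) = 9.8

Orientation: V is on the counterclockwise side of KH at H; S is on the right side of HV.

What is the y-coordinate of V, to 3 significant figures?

34.8

K is at the origin; KH runs at 69.6° with length 35.7, so H = 35.7·(cos 69.6°, sin 69.6°) = (12.4, 33.5). ∠KHV = 73.0°, so HV runs at 69.6° + (180° − 73.0°) = 177° from the x-axis; with |HV| = 22.7, V = H + 22.7·(cos 177°, sin 177°) = (-10.2, 34.8). So V.y = 34.8.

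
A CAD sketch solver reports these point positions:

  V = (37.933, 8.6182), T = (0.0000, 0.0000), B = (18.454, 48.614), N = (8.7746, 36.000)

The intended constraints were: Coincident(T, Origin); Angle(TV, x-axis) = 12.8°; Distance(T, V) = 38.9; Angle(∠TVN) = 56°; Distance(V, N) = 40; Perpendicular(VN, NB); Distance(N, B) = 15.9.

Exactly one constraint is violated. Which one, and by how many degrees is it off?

Perpendicular(VN, NB) — off by 5.70°.

T = (0.00, 0.00) ✓; TV at 12.80° ✓; |TV| = 38.90 ✓; ∠TVN = 56.00° ✓; |VN| = 40.00 ✓; ∠(VN, NB) = 84.30° ✗; |NB| = 15.90 ✓.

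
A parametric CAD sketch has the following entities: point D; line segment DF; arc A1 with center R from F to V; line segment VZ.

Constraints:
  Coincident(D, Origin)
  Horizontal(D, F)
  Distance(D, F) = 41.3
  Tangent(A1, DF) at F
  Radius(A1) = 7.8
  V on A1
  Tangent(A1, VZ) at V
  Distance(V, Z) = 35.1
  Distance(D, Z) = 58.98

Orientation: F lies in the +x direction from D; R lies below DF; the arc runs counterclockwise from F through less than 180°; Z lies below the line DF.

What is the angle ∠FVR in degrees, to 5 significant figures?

40.096°

D is at the origin; D and F share the same y with |DF| = 41.3 and F on the +x side, so F = (41.300, 0.0000). Tangency of A1 to DF means the radius RF is perpendicular to DF, so R = F + (0, -7.8) = (41.300, -7.8000). Since RV ⟂ VZ (tangency), |RZ| = √(7.8² + 35.1²) = 35.956 regardless of where V sits on A1. So Z lies on both circle(D, 58.98) and circle(R, 35.956); the below-DF intersection is Z = (39.593, -43.716). V is the foot of the tangent from Z: V = (33.614, -9.1286).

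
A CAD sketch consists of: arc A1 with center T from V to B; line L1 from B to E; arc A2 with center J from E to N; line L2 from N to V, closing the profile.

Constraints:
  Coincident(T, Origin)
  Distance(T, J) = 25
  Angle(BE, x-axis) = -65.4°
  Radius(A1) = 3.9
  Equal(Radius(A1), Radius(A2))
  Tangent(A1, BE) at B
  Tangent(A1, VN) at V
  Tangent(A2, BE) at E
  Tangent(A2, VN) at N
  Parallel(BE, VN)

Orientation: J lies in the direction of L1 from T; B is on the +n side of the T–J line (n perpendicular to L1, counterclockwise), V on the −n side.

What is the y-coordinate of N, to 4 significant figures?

-24.35

The slot axis is L1's direction at -65.4°, so u = (cos -65.4°, sin -65.4°) = (0.4163, -0.9092) and n = (−sin -65.4°, cos -65.4°) = (0.9092, 0.4163). T is at the origin and J lies 25.0 along u from T, so J = 25.0·u = (10.41, -22.73). Tangency of A1 to both parallel lines with radius 3.9 puts B and V at T ± 3.9·n: B = (3.546, 1.623), V = (-3.546, -1.623). Equal radii place E and N the same way about J: E = J + 3.9·n = (13.95, -21.11), N = J − 3.9·n = (6.861, -24.35). So N.y = -24.35.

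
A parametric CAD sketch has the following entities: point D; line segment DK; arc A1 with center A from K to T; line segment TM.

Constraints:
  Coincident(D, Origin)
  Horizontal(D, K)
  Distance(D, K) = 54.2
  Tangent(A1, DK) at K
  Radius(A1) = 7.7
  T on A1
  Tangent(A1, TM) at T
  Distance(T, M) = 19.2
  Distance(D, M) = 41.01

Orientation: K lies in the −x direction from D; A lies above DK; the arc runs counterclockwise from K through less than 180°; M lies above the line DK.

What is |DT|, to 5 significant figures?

48.115

Checks: ∠(AK, KD) = 90.00° ✓; |AT| = 7.700 ✓; ∠(AT, TM) = 90.00° ✓; |TM| = 19.20 ✓; |DM| = 41.01 ✓.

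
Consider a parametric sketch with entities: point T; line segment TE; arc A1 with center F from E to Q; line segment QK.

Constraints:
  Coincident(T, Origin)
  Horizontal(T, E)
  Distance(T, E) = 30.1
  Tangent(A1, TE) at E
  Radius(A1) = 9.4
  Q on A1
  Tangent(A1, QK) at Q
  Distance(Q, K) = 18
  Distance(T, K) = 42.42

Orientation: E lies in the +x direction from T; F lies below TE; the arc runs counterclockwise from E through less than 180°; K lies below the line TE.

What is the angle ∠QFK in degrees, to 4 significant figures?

62.43°

T is at the origin; TE is horizontal with |TE| = 30.1 and E on the +x side, so E = (30.10, 0.000). A1 meets TE tangentially, so FE is at right angles to TE, so F = E + (0, -9.4) = (30.10, -9.400). Since FQ ⟂ QK (tangency), |FK| = √(9.4² + 18.0²) = 20.31 regardless of where Q sits on A1. So K lies on both circle(T, 42.42) and circle(F, 20.31); the below-TE intersection is K = (30.28, -29.71). Q is the foot of the tangent from K: Q = (21.81, -13.83).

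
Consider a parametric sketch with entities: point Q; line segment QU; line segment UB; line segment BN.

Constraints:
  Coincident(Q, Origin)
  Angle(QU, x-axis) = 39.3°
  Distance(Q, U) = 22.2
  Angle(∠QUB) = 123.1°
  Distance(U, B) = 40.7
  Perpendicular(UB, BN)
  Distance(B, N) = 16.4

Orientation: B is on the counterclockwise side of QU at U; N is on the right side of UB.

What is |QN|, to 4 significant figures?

63.37

Q is at the origin; QU runs at 39.3° with length 22.2, so U = 22.2·(cos 39.3°, sin 39.3°) = (17.18, 14.06). ∠QUB = 123.1°, so UB runs at 39.3° + (180° − 123.1°) = 96.20° from the x-axis; with |UB| = 40.7, B = U + 40.7·(cos 96.20°, sin 96.20°) = (12.78, 54.52). UB is perpendicular to BN; with |BN| = 16.4 on the right of UB, N = B + 16.4·(0.9942, 0.1080) = (29.09, 56.29). Then |QN| = |N − Q| = 63.37.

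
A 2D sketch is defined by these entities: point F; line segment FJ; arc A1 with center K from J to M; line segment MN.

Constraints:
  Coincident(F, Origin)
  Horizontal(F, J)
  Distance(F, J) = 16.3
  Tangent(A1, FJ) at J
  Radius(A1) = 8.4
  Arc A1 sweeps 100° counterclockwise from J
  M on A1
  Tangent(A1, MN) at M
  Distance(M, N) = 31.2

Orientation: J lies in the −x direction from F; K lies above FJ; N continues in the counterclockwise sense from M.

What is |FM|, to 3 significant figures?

12.7

F is at the origin; FJ is horizontal with |FJ| = 16.3 and J on the −x side, so J = (-16.3, 0.00). Tangency of A1 to FJ means the radius KJ is perpendicular to FJ, so K = J + (0, 8.4) = (-16.3, 8.40). On A1, J sits at bearing -90° from K; a 100° counterclockwise sweep puts M at bearing 10°, so M = K + 8.4·(cos 10°, sin 10°) = (-8.03, 9.86). Then |FM| = |M − F| = 12.7.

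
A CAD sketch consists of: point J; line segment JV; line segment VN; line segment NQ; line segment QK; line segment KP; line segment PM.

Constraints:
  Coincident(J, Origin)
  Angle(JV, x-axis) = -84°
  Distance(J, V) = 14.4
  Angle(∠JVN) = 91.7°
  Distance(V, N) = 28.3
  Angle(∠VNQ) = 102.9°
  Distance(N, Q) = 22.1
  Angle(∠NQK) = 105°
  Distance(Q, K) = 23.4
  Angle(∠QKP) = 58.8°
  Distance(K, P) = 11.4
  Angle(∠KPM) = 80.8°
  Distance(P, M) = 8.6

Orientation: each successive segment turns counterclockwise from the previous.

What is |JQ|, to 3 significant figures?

34.4

∠JVN = 91.7° gives VN at 4.30° from the x-axis; with |VN| = 28.3, N = (29.7, -12.2). ∠VNQ = 102.9° gives NQ at 81.4° from the x-axis; with |NQ| = 22.1, Q = (33.0, 9.65). Then |JQ| = |Q − J| = 34.4.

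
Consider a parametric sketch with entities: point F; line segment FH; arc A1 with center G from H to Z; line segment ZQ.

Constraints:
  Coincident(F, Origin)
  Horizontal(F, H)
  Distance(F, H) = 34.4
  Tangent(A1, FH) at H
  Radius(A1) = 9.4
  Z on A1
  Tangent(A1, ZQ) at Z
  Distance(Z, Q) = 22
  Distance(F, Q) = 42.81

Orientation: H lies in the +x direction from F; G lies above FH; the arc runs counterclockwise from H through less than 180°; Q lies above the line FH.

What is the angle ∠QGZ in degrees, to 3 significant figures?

66.9°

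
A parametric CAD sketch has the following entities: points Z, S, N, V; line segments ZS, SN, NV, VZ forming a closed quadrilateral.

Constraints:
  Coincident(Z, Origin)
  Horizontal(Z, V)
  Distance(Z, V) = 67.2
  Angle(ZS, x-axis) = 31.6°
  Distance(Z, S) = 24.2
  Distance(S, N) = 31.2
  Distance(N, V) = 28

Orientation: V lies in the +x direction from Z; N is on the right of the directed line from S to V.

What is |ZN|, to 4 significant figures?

42.66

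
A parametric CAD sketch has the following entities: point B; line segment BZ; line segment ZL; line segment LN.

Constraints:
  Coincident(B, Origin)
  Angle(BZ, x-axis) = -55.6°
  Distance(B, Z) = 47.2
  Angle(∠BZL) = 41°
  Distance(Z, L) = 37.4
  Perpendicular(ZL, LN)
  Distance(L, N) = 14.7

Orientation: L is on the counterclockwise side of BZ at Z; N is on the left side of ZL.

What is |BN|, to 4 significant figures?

16.36

B is at the origin; BZ runs at -55.6° with length 47.2, so Z = 47.2·(cos -55.6°, sin -55.6°) = (26.67, -38.95). ∠BZL = 41.0°, so ZL runs at -55.6° + (180° − 41.0°) = 83.40° from the x-axis; with |ZL| = 37.4, L = Z + 37.4·(cos 83.40°, sin 83.40°) = (30.97, -1.793). ZL is perpendicular to LN; with |LN| = 14.7 on the left of ZL, N = L + 14.7·(-0.9934, 0.1149) = (16.36, -0.1036). Then |BN| = |N − B| = 16.36.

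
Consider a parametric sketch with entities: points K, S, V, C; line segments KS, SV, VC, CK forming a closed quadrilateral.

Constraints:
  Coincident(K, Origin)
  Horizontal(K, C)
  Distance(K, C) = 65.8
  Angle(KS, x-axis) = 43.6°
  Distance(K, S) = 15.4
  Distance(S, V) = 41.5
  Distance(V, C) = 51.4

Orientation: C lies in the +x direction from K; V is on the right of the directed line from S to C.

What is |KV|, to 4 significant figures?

37.28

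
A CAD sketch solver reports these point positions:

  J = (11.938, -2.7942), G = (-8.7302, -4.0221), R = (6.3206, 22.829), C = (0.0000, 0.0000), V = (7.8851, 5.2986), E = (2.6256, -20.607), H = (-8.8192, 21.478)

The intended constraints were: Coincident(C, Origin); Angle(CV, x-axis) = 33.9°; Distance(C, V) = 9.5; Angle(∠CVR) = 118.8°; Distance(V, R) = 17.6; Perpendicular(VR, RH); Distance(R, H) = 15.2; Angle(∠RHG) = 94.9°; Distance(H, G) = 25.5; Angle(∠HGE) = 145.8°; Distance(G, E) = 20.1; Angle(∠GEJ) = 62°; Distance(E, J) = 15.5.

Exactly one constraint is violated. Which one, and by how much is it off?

Distance(E, J) = 15.5 — off by 4.60.

C = (0.00, 0.00) ✓; CV at 33.90° ✓; |CV| = 9.500 ✓; ∠CVR = 118.8° ✓; |VR| = 17.60 ✓; ∠(VR, RH) = 90.00° ✓; |RH| = 15.20 ✓; ∠RHG = 94.90° ✓; |HG| = 25.50 ✓; ∠HGE = 145.8° ✓; |GE| = 20.10 ✓; ∠GEJ = 62.00° ✓; |EJ| = 20.10 ✗.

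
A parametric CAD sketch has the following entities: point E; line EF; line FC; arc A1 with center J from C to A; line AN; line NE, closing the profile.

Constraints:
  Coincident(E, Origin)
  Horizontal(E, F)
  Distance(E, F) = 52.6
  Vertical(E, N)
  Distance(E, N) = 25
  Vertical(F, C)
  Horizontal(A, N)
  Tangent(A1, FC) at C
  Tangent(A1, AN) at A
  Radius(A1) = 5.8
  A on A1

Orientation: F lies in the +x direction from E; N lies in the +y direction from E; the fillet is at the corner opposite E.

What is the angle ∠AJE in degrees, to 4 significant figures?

112.3°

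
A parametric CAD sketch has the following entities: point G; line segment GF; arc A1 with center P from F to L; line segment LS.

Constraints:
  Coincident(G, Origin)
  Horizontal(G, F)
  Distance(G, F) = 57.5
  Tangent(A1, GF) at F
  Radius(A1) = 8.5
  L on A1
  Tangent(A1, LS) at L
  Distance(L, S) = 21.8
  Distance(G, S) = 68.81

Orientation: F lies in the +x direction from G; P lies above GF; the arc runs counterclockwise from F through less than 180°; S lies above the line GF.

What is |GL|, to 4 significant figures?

66.61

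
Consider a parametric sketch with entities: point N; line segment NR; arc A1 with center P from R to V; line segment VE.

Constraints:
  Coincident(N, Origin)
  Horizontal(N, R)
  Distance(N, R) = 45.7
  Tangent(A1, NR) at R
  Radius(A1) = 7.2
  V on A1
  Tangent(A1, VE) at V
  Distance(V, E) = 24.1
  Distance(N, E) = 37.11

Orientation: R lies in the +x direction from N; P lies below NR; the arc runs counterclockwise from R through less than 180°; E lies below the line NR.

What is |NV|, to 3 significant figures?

39.6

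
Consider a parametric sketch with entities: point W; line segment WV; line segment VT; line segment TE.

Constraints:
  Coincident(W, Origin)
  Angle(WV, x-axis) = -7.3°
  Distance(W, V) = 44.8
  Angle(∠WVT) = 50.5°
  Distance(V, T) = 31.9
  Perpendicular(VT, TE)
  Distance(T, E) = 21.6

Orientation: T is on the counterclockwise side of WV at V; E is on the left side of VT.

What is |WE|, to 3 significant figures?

13.4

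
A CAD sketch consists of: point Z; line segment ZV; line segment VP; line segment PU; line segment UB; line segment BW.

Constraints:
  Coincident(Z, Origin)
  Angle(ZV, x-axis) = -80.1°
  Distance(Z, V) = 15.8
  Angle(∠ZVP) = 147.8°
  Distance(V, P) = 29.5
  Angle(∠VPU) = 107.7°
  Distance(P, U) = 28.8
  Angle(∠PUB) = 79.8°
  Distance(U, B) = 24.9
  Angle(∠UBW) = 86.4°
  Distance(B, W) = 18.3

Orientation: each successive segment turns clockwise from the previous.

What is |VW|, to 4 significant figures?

17.50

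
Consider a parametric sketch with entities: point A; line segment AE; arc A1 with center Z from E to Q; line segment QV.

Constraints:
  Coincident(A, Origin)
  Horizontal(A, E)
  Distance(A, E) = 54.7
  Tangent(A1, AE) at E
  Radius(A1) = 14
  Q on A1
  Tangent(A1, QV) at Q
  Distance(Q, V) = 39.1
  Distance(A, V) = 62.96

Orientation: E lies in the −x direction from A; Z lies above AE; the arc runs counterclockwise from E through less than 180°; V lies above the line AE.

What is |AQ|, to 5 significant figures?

42.645

Checks: |ZQ| = 14.00 ✓; ∠(ZQ, QV) = 90.00° ✓; |QV| = 39.10 ✓; |AV| = 62.96 ✓.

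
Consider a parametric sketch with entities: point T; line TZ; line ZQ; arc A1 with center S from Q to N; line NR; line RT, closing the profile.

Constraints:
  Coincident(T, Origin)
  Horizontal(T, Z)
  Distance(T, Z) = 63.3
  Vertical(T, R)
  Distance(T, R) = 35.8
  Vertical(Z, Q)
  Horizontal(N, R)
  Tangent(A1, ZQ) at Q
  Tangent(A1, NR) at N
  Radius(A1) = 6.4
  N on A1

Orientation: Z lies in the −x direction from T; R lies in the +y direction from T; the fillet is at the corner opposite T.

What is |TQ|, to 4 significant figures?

69.79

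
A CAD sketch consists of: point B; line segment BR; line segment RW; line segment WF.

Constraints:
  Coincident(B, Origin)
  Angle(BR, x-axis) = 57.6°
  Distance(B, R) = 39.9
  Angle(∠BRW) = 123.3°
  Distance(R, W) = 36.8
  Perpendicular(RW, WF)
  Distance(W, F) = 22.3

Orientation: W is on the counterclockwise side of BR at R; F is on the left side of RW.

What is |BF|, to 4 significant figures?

59.74

∠BRW = 123.3°, so RW runs at 57.6° + (180° − 123.3°) = 114.3° from the x-axis; with |RW| = 36.8, W = R + 36.8·(cos 114.3°, sin 114.3°) = (6.236, 67.23). The perpendicularity gives WF at right angles to RW; with |WF| = 22.3 on the left of RW, F = W + 22.3·(-0.9114, -0.4115) = (-14.09, 58.05). Then |BF| = |F − B| = 59.74.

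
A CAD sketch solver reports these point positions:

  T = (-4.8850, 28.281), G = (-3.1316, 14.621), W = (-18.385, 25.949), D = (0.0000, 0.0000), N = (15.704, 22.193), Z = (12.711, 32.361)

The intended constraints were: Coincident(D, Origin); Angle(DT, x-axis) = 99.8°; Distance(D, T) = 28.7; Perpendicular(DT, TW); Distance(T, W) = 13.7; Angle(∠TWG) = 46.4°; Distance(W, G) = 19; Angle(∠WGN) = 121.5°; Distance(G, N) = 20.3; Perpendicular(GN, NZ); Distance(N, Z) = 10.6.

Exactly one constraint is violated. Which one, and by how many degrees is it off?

Perpendicular(GN, NZ) — off by 5.50°.

D = (0.00, 0.00) ✓; DT at 99.80° ✓; |DT| = 28.70 ✓; ∠(DT, TW) = 90.00° ✓; |TW| = 13.70 ✓; ∠TWG = 46.40° ✓; |WG| = 19.00 ✓; ∠WGN = 121.5° ✓; |GN| = 20.30 ✓; ∠(GN, NZ) = 84.50° ✗; |NZ| = 10.60 ✓.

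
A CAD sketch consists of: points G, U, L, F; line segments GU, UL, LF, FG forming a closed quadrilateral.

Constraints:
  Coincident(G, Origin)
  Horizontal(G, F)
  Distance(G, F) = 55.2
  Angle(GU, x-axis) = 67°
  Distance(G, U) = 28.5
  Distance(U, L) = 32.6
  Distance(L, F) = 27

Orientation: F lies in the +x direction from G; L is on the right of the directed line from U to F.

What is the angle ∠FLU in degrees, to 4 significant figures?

118.4°

Checks: |UL| = 32.60 ✓; |LF| = 27.00 ✓.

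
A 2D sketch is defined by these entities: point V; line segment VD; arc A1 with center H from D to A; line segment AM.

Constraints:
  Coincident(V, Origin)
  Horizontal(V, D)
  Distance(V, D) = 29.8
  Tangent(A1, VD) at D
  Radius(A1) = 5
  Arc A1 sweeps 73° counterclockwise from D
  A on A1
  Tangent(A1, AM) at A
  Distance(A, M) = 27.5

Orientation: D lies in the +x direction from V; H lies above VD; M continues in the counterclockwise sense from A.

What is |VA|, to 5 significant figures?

34.762

V is at the origin; V and D share the same y with |VD| = 29.8 and D on the +x side, so D = (29.800, 0.0000). Tangency of A1 to VD means the radius HD is perpendicular to VD, so H = D + (0, 5) = (29.800, 5.0000). On A1, D sits at bearing -90° from H; a 73° counterclockwise sweep puts A at bearing -17°, so A = H + 5.0·(cos -17°, sin -17°) = (34.582, 3.5381). Then |VA| = |A − V| = 34.762.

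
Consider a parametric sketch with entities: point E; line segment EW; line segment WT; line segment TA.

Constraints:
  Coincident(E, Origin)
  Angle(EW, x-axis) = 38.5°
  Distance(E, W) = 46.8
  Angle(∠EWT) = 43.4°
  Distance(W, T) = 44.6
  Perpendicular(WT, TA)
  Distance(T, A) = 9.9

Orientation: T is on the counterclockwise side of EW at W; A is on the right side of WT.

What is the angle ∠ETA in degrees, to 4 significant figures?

161.8°

∠EWT = 43.4°, so WT runs at 38.5° + (180° − 43.4°) = 175.1° from the x-axis; with |WT| = 44.6, T = W + 44.6·(cos 175.1°, sin 175.1°) = (-7.811, 32.94). WT is perpendicular to TA; with |TA| = 9.9 on the right of WT, A = T + 9.9·(0.08542, 0.9963) = (-6.965, 42.81). Then cos ∠ETA = TE·TA / (|TE||TA|), giving 161.8°.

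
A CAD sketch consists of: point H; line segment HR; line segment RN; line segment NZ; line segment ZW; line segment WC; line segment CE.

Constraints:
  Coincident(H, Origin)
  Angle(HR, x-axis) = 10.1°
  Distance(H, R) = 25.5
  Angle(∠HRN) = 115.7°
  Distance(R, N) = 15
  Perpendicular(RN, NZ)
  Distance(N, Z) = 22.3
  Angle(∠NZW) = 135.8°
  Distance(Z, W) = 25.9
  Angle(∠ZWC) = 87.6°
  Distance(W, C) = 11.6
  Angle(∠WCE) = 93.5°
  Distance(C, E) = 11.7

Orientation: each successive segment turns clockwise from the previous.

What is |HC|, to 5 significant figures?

9.4623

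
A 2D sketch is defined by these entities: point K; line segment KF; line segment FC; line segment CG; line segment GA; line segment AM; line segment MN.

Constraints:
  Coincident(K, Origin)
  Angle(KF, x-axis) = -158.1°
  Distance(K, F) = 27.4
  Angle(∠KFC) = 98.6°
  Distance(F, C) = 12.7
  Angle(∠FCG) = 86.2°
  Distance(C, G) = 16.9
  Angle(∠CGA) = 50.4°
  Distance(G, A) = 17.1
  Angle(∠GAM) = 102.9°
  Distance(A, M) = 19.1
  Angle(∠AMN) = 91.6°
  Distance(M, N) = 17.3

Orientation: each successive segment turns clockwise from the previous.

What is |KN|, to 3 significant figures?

41.2

K is at the origin; KF runs at -158.1° with length 27.4, so F = (-25.4, -10.2). ∠KFC = 98.6° gives FC at 120° from the x-axis; with |FC| = 12.7, C = (-31.9, 0.723). ∠FCG = 86.2° gives CG at 26.7° from the x-axis; with |CG| = 16.9, G = (-16.8, 8.32). ∠CGA = 50.4° gives GA at -103° from the x-axis; with |GA| = 17.1, A = (-20.6, -8.35). ∠GAM = 102.9° gives AM at -180° from the x-axis; with |AM| = 19.1, M = (-39.7, -8.35). ∠AMN = 91.6° gives MN at 91.6° from the x-axis; with |MN| = 17.3, N = (-40.2, 8.94). Then |KN| = |N − K| = 41.2.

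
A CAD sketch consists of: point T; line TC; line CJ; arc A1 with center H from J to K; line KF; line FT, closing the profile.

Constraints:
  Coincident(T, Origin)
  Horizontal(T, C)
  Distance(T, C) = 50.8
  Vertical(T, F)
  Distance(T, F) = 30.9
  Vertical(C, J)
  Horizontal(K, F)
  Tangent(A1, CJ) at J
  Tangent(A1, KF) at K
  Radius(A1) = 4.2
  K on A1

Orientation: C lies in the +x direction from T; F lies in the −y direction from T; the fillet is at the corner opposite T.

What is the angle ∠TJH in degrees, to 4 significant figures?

27.73°

T is at the origin; T and C share the same y with |TC| = 50.8 and C on the +x side, so C = (50.80, 0.000). T and F share the same x with |TF| = 30.9 and F on the −y side, so F = (0.000, -30.90). The virtual corner opposite T is at (50.80, -30.90). Since A1 is tangent to CJ there, HJ ⟂ CJ and A1 meets KF tangentially, so HK is at right angles to KF, with radius 4.2, so the center H sits 4.2 in from both sides at H = (46.60, -26.70). That places the tangent points at J = (50.80, -26.70) on CJ and K = (46.60, -30.90) on KF. Then cos ∠TJH = JT·JH / (|JT||JH|), giving 27.73°.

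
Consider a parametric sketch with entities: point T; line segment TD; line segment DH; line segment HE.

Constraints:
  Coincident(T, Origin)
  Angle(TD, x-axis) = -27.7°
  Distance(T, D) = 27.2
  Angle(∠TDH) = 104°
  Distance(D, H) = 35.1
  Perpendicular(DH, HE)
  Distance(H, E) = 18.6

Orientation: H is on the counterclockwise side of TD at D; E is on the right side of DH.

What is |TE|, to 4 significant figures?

61.33

∠TDH = 104.0°, so DH runs at -27.7° + (180° − 104.0°) = 48.30° from the x-axis; with |DH| = 35.1, H = D + 35.1·(cos 48.30°, sin 48.30°) = (47.43, 13.56). The perpendicularity gives HE at right angles to DH; with |HE| = 18.6 on the right of DH, E = H + 18.6·(0.7466, -0.6652) = (61.32, 1.190). Then |TE| = |E − T| = 61.33.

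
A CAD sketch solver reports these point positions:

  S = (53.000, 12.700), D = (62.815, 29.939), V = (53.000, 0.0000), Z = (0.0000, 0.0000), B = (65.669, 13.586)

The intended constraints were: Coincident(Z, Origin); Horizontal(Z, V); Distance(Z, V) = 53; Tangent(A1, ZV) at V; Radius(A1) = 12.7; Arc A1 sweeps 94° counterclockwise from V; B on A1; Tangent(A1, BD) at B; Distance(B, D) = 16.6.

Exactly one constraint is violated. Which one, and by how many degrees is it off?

Tangent(A1, BD) at B — off by 5.90°.

Z = (0.00, 0.00) ✓; Z.y = 0.00, V.y = 0.00 ✓; |ZV| = 53.00 ✓; ∠(SV, VZ) = 90.00° ✓; |SV| = 12.70 ✓; bearing(S→B) − bearing(S→V) = 94.00° ✓; |SB| = 12.70 ✓; ∠(SB, BD) = 84.10° ✗; |BD| = 16.60 ✓.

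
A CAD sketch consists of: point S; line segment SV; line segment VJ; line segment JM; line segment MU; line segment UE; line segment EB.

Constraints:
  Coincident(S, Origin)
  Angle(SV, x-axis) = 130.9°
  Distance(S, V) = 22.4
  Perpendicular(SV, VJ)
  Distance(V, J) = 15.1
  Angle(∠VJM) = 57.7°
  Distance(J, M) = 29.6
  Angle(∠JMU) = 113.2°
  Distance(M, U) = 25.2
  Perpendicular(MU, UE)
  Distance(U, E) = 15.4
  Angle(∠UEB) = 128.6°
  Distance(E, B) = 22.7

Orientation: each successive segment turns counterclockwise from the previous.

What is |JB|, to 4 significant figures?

19.26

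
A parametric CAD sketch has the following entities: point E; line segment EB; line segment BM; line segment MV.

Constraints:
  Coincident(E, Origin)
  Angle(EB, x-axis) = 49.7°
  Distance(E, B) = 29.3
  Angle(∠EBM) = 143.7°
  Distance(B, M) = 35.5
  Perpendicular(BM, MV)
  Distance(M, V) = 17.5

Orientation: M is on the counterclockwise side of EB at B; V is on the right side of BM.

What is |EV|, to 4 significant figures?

68.62

E is at the origin; EB runs at 49.7° with length 29.3, so B = 29.3·(cos 49.7°, sin 49.7°) = (18.95, 22.35). ∠EBM = 143.7°, so BM runs at 49.7° + (180° − 143.7°) = 86.00° from the x-axis; with |BM| = 35.5, M = B + 35.5·(cos 86.00°, sin 86.00°) = (21.43, 57.76). BM ⟂ MV; with |MV| = 17.5 on the right of BM, V = M + 17.5·(0.9976, -0.06976) = (38.88, 56.54). Then |EV| = |V − E| = 68.62.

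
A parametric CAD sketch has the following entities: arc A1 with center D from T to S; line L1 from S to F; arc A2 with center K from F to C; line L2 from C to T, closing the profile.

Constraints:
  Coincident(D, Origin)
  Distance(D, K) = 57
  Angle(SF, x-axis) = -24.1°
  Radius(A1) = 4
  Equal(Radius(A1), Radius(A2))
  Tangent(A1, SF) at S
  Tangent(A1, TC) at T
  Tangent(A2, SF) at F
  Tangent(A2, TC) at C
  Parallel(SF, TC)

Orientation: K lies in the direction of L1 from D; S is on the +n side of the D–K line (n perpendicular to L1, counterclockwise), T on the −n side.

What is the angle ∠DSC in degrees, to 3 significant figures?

82.0°

Tangency of A1 to both parallel lines with radius 4.0 puts S and T at D ± 4.0·n: S = (1.63, 3.65), T = (-1.63, -3.65). Equal radii place F and C the same way about K: F = K + 4.0·n = (53.7, -19.6), C = K − 4.0·n = (50.4, -26.9). Then cos ∠DSC = SD·SC / (|SD||SC|), giving 82.0°.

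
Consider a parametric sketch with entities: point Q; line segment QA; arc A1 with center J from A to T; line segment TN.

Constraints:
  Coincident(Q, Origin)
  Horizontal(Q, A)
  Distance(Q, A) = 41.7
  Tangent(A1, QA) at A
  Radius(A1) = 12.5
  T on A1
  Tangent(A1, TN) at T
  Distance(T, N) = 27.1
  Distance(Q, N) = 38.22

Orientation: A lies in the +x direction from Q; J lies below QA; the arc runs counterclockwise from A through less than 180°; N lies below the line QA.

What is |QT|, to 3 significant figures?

31.1

Checks: ∠(JA, AQ) = 90.00° ✓; |JT| = 12.50 ✓; ∠(JT, TN) = 90.00° ✓; |TN| = 27.10 ✓; |QN| = 38.22 ✓.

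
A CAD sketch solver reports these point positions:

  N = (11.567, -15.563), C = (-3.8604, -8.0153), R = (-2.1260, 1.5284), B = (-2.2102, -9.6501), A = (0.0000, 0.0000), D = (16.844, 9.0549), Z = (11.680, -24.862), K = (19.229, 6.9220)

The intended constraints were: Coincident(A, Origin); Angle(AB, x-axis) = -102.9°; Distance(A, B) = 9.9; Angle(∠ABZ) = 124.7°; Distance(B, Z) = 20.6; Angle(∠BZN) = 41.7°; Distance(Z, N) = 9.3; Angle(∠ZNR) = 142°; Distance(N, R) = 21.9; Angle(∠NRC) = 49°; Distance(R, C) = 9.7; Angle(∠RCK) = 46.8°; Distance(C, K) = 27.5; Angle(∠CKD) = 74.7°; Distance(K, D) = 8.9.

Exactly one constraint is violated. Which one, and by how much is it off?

Distance(K, D) = 8.9 — off by 5.70.

A = (0.00, 0.00) ✓; AB at -102.9° ✓; |AB| = 9.900 ✓; ∠ABZ = 124.7° ✓; |BZ| = 20.60 ✓; ∠BZN = 41.70° ✓; |ZN| = 9.300 ✓; ∠ZNR = 142.0° ✓; |NR| = 21.90 ✓; ∠NRC = 49.00° ✓; |RC| = 9.700 ✓; ∠RCK = 46.80° ✓; |CK| = 27.50 ✓; ∠CKD = 74.71° ✓; |KD| = 3.200 ✗.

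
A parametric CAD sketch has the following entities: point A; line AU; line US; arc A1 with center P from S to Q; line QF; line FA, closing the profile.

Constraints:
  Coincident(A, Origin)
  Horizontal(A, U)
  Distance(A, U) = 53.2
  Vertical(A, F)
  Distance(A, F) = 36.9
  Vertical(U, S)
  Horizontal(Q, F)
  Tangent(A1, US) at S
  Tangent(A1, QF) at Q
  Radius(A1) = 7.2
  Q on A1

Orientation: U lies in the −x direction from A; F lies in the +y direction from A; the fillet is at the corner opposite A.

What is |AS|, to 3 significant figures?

60.9

The virtual corner opposite A is at (-53.2, 36.9). Since A1 is tangent to US there, PS ⟂ US and since A1 is tangent to QF there, PQ ⟂ QF, with radius 7.2, so the center P sits 7.2 in from both sides at P = (-46.0, 29.7). That places the tangent points at S = (-53.2, 29.7) on US and Q = (-46.0, 36.9) on QF. Then |AS| = |S − A| = 60.9.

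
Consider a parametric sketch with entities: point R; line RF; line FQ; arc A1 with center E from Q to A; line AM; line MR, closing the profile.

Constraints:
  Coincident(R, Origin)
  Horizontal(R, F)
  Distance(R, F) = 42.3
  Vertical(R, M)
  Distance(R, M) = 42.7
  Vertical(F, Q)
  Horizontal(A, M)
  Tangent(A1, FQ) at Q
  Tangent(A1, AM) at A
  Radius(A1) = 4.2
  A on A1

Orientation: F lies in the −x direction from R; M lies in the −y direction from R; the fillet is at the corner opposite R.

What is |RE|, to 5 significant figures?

54.165

R is at the origin; R and F share the same y with |RF| = 42.3 and F on the −x side, so F = (-42.300, 0.0000). R and M share the same x with |RM| = 42.7 and M on the −y side, so M = (0.0000, -42.700). The virtual corner opposite R is at (-42.300, -42.700). Since A1 is tangent to FQ there, EQ ⟂ FQ and since A1 is tangent to AM there, EA ⟂ AM, with radius 4.2, so the center E sits 4.2 in from both sides at E = (-38.100, -38.500). Then |RE| = |E − R| = 54.165.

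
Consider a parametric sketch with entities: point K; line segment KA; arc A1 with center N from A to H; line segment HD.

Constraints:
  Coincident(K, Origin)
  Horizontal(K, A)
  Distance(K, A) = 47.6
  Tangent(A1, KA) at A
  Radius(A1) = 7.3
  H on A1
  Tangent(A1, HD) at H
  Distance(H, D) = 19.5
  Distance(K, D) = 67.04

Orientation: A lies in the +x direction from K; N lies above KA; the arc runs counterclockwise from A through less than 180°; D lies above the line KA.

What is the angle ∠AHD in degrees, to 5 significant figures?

150.52°

Checks: K.y = 0.00, A.y = 0.00 ✓; |KA| = 47.60 ✓; |NH| = 7.300 ✓; ∠(NH, HD) = 90.00° ✓; |HD| = 19.50 ✓; |KD| = 67.04 ✓.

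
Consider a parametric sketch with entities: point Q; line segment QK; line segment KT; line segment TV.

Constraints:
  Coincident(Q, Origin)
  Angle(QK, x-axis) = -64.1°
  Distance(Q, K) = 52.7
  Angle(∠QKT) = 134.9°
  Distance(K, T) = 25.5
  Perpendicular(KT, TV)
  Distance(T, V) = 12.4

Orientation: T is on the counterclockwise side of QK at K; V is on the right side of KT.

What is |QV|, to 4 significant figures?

80.03

Q is at the origin; QK runs at -64.1° with length 52.7, so K = 52.7·(cos -64.1°, sin -64.1°) = (23.02, -47.41). ∠QKT = 134.9°, so KT runs at -64.1° + (180° − 134.9°) = -19.00° from the x-axis; with |KT| = 25.5, T = K + 25.5·(cos -19.00°, sin -19.00°) = (47.13, -55.71). The perpendicularity gives TV at right angles to KT; with |TV| = 12.4 on the right of KT, V = T + 12.4·(-0.3256, -0.9455) = (43.09, -67.43). Then |QV| = |V − Q| = 80.03.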